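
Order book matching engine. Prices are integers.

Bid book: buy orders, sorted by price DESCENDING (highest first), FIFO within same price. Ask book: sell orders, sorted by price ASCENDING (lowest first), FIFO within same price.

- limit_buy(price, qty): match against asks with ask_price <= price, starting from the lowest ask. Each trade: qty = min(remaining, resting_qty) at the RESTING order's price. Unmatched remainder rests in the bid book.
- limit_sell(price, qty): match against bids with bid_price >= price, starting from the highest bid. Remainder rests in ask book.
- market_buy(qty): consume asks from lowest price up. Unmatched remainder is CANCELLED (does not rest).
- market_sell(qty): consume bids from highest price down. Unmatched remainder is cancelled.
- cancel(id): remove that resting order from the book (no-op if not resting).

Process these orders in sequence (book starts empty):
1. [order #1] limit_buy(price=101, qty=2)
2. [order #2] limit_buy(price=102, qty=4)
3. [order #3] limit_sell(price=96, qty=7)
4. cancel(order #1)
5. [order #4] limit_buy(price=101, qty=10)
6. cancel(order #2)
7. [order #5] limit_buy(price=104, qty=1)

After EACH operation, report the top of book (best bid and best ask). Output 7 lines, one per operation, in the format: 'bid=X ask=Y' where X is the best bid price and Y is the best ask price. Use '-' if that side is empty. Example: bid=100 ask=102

After op 1 [order #1] limit_buy(price=101, qty=2): fills=none; bids=[#1:2@101] asks=[-]
After op 2 [order #2] limit_buy(price=102, qty=4): fills=none; bids=[#2:4@102 #1:2@101] asks=[-]
After op 3 [order #3] limit_sell(price=96, qty=7): fills=#2x#3:4@102 #1x#3:2@101; bids=[-] asks=[#3:1@96]
After op 4 cancel(order #1): fills=none; bids=[-] asks=[#3:1@96]
After op 5 [order #4] limit_buy(price=101, qty=10): fills=#4x#3:1@96; bids=[#4:9@101] asks=[-]
After op 6 cancel(order #2): fills=none; bids=[#4:9@101] asks=[-]
After op 7 [order #5] limit_buy(price=104, qty=1): fills=none; bids=[#5:1@104 #4:9@101] asks=[-]

Answer: bid=101 ask=-
bid=102 ask=-
bid=- ask=96
bid=- ask=96
bid=101 ask=-
bid=101 ask=-
bid=104 ask=-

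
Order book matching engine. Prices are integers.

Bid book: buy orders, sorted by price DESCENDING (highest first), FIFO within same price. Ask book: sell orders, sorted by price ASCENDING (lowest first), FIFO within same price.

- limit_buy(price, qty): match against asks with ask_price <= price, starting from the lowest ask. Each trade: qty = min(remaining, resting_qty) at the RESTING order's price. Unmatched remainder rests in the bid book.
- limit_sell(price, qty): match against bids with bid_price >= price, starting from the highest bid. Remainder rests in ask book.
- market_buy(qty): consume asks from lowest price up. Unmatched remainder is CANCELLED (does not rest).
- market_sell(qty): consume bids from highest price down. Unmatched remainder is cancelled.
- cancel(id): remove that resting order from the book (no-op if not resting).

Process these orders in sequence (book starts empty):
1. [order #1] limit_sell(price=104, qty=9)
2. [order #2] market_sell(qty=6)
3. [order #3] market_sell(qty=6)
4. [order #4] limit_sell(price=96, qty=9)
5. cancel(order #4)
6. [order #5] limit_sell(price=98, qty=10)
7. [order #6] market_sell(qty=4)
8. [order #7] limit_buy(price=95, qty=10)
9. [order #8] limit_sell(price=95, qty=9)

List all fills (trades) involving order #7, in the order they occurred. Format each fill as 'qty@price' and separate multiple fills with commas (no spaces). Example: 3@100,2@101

After op 1 [order #1] limit_sell(price=104, qty=9): fills=none; bids=[-] asks=[#1:9@104]
After op 2 [order #2] market_sell(qty=6): fills=none; bids=[-] asks=[#1:9@104]
After op 3 [order #3] market_sell(qty=6): fills=none; bids=[-] asks=[#1:9@104]
After op 4 [order #4] limit_sell(price=96, qty=9): fills=none; bids=[-] asks=[#4:9@96 #1:9@104]
After op 5 cancel(order #4): fills=none; bids=[-] asks=[#1:9@104]
After op 6 [order #5] limit_sell(price=98, qty=10): fills=none; bids=[-] asks=[#5:10@98 #1:9@104]
After op 7 [order #6] market_sell(qty=4): fills=none; bids=[-] asks=[#5:10@98 #1:9@104]
After op 8 [order #7] limit_buy(price=95, qty=10): fills=none; bids=[#7:10@95] asks=[#5:10@98 #1:9@104]
After op 9 [order #8] limit_sell(price=95, qty=9): fills=#7x#8:9@95; bids=[#7:1@95] asks=[#5:10@98 #1:9@104]

Answer: 9@95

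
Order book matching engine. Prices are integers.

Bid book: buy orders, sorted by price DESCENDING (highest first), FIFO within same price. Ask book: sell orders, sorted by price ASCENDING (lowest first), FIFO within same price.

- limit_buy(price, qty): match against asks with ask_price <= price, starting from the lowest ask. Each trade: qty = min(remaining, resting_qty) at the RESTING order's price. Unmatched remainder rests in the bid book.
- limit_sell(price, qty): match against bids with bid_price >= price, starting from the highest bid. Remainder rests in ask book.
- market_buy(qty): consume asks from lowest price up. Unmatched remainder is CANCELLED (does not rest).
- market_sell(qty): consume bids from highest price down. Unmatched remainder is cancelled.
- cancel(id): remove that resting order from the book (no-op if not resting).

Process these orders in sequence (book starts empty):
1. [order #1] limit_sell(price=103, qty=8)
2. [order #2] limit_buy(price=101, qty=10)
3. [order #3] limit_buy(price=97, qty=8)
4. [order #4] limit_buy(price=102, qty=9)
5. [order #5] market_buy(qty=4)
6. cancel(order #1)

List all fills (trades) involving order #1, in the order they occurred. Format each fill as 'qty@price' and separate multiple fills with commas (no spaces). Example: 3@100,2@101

Answer: 4@103

Derivation:
After op 1 [order #1] limit_sell(price=103, qty=8): fills=none; bids=[-] asks=[#1:8@103]
After op 2 [order #2] limit_buy(price=101, qty=10): fills=none; bids=[#2:10@101] asks=[#1:8@103]
After op 3 [order #3] limit_buy(price=97, qty=8): fills=none; bids=[#2:10@101 #3:8@97] asks=[#1:8@103]
After op 4 [order #4] limit_buy(price=102, qty=9): fills=none; bids=[#4:9@102 #2:10@101 #3:8@97] asks=[#1:8@103]
After op 5 [order #5] market_buy(qty=4): fills=#5x#1:4@103; bids=[#4:9@102 #2:10@101 #3:8@97] asks=[#1:4@103]
After op 6 cancel(order #1): fills=none; bids=[#4:9@102 #2:10@101 #3:8@97] asks=[-]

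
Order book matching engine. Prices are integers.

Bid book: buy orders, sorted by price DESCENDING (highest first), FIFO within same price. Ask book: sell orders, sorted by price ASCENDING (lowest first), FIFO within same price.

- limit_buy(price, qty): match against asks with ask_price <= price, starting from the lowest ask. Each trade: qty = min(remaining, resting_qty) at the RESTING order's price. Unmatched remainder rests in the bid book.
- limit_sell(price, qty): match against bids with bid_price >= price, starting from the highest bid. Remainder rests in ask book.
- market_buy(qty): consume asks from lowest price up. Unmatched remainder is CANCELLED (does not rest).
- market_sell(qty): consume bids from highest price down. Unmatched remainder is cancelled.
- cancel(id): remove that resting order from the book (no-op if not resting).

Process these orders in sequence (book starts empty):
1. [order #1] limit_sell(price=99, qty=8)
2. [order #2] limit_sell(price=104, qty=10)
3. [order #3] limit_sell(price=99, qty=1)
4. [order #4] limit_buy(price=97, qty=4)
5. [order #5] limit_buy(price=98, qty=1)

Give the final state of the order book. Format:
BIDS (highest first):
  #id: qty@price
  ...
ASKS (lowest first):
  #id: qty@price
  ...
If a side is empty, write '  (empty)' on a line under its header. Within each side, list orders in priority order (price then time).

Answer: BIDS (highest first):
  #5: 1@98
  #4: 4@97
ASKS (lowest first):
  #1: 8@99
  #3: 1@99
  #2: 10@104

Derivation:
After op 1 [order #1] limit_sell(price=99, qty=8): fills=none; bids=[-] asks=[#1:8@99]
After op 2 [order #2] limit_sell(price=104, qty=10): fills=none; bids=[-] asks=[#1:8@99 #2:10@104]
After op 3 [order #3] limit_sell(price=99, qty=1): fills=none; bids=[-] asks=[#1:8@99 #3:1@99 #2:10@104]
After op 4 [order #4] limit_buy(price=97, qty=4): fills=none; bids=[#4:4@97] asks=[#1:8@99 #3:1@99 #2:10@104]
After op 5 [order #5] limit_buy(price=98, qty=1): fills=none; bids=[#5:1@98 #4:4@97] asks=[#1:8@99 #3:1@99 #2:10@104]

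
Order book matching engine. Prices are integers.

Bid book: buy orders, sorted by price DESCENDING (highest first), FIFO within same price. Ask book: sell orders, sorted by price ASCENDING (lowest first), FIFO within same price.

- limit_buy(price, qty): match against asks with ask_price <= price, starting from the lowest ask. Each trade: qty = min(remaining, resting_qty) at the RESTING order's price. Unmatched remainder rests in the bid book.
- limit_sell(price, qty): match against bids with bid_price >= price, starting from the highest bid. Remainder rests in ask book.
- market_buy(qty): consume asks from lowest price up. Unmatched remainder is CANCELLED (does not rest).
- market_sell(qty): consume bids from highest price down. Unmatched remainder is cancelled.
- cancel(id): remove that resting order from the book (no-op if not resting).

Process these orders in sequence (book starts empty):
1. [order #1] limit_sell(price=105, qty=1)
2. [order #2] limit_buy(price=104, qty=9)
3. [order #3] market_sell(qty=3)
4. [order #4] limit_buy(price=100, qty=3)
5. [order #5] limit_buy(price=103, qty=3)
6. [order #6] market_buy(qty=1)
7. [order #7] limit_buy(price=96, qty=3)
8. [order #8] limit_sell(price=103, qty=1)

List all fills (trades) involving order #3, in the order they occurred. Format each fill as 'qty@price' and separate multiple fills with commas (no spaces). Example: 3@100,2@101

After op 1 [order #1] limit_sell(price=105, qty=1): fills=none; bids=[-] asks=[#1:1@105]
After op 2 [order #2] limit_buy(price=104, qty=9): fills=none; bids=[#2:9@104] asks=[#1:1@105]
After op 3 [order #3] market_sell(qty=3): fills=#2x#3:3@104; bids=[#2:6@104] asks=[#1:1@105]
After op 4 [order #4] limit_buy(price=100, qty=3): fills=none; bids=[#2:6@104 #4:3@100] asks=[#1:1@105]
After op 5 [order #5] limit_buy(price=103, qty=3): fills=none; bids=[#2:6@104 #5:3@103 #4:3@100] asks=[#1:1@105]
After op 6 [order #6] market_buy(qty=1): fills=#6x#1:1@105; bids=[#2:6@104 #5:3@103 #4:3@100] asks=[-]
After op 7 [order #7] limit_buy(price=96, qty=3): fills=none; bids=[#2:6@104 #5:3@103 #4:3@100 #7:3@96] asks=[-]
After op 8 [order #8] limit_sell(price=103, qty=1): fills=#2x#8:1@104; bids=[#2:5@104 #5:3@103 #4:3@100 #7:3@96] asks=[-]

Answer: 3@104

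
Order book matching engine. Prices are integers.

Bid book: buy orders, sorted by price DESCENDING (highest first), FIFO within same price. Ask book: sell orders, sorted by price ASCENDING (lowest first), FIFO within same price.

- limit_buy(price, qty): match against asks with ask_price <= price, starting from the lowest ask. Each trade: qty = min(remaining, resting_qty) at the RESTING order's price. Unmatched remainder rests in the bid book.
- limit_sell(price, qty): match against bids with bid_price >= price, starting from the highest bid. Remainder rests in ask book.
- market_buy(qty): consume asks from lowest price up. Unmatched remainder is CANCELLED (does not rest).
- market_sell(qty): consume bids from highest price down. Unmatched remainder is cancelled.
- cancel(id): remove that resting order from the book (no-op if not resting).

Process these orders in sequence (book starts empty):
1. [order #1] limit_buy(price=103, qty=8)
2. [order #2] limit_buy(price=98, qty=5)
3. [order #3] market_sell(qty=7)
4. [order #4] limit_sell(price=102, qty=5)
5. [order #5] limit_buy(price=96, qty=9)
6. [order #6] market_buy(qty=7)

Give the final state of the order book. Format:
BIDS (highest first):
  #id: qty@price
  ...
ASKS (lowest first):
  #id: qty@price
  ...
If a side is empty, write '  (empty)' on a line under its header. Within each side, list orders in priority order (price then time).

After op 1 [order #1] limit_buy(price=103, qty=8): fills=none; bids=[#1:8@103] asks=[-]
After op 2 [order #2] limit_buy(price=98, qty=5): fills=none; bids=[#1:8@103 #2:5@98] asks=[-]
After op 3 [order #3] market_sell(qty=7): fills=#1x#3:7@103; bids=[#1:1@103 #2:5@98] asks=[-]
After op 4 [order #4] limit_sell(price=102, qty=5): fills=#1x#4:1@103; bids=[#2:5@98] asks=[#4:4@102]
After op 5 [order #5] limit_buy(price=96, qty=9): fills=none; bids=[#2:5@98 #5:9@96] asks=[#4:4@102]
After op 6 [order #6] market_buy(qty=7): fills=#6x#4:4@102; bids=[#2:5@98 #5:9@96] asks=[-]

Answer: BIDS (highest first):
  #2: 5@98
  #5: 9@96
ASKS (lowest first):
  (empty)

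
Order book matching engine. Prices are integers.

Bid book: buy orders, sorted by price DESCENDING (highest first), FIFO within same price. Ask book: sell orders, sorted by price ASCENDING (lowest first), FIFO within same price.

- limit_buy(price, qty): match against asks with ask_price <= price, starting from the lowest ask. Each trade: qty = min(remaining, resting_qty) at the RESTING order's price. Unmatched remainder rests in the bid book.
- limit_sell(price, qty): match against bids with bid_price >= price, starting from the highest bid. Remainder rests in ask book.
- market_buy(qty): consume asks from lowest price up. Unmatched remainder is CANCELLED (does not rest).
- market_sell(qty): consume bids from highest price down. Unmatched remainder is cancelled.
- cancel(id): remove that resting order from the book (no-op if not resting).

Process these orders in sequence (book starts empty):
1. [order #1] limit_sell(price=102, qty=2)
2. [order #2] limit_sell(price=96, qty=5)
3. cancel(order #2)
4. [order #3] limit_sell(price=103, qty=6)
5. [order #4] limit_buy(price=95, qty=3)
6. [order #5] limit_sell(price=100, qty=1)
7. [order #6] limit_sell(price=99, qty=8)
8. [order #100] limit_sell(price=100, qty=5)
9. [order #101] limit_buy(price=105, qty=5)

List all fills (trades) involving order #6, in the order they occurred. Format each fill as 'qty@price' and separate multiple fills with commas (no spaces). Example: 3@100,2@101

After op 1 [order #1] limit_sell(price=102, qty=2): fills=none; bids=[-] asks=[#1:2@102]
After op 2 [order #2] limit_sell(price=96, qty=5): fills=none; bids=[-] asks=[#2:5@96 #1:2@102]
After op 3 cancel(order #2): fills=none; bids=[-] asks=[#1:2@102]
After op 4 [order #3] limit_sell(price=103, qty=6): fills=none; bids=[-] asks=[#1:2@102 #3:6@103]
After op 5 [order #4] limit_buy(price=95, qty=3): fills=none; bids=[#4:3@95] asks=[#1:2@102 #3:6@103]
After op 6 [order #5] limit_sell(price=100, qty=1): fills=none; bids=[#4:3@95] asks=[#5:1@100 #1:2@102 #3:6@103]
After op 7 [order #6] limit_sell(price=99, qty=8): fills=none; bids=[#4:3@95] asks=[#6:8@99 #5:1@100 #1:2@102 #3:6@103]
After op 8 [order #100] limit_sell(price=100, qty=5): fills=none; bids=[#4:3@95] asks=[#6:8@99 #5:1@100 #100:5@100 #1:2@102 #3:6@103]
After op 9 [order #101] limit_buy(price=105, qty=5): fills=#101x#6:5@99; bids=[#4:3@95] asks=[#6:3@99 #5:1@100 #100:5@100 #1:2@102 #3:6@103]

Answer: 5@99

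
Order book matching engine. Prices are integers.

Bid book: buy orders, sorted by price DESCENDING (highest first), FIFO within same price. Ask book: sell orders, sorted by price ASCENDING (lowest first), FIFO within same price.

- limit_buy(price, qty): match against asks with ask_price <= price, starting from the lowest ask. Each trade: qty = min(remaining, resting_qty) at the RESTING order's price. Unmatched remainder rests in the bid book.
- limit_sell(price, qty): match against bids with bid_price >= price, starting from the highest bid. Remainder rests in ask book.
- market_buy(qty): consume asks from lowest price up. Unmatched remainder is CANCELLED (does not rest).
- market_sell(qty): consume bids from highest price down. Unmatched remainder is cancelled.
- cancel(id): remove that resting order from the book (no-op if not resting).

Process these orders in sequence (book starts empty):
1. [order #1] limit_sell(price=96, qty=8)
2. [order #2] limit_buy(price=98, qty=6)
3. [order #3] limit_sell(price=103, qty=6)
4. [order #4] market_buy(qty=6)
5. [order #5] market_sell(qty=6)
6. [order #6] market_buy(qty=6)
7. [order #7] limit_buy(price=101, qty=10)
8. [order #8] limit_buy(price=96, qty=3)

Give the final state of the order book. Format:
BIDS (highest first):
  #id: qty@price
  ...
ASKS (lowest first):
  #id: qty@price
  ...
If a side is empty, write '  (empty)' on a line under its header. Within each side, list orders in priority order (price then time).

After op 1 [order #1] limit_sell(price=96, qty=8): fills=none; bids=[-] asks=[#1:8@96]
After op 2 [order #2] limit_buy(price=98, qty=6): fills=#2x#1:6@96; bids=[-] asks=[#1:2@96]
After op 3 [order #3] limit_sell(price=103, qty=6): fills=none; bids=[-] asks=[#1:2@96 #3:6@103]
After op 4 [order #4] market_buy(qty=6): fills=#4x#1:2@96 #4x#3:4@103; bids=[-] asks=[#3:2@103]
After op 5 [order #5] market_sell(qty=6): fills=none; bids=[-] asks=[#3:2@103]
After op 6 [order #6] market_buy(qty=6): fills=#6x#3:2@103; bids=[-] asks=[-]
After op 7 [order #7] limit_buy(price=101, qty=10): fills=none; bids=[#7:10@101] asks=[-]
After op 8 [order #8] limit_buy(price=96, qty=3): fills=none; bids=[#7:10@101 #8:3@96] asks=[-]

Answer: BIDS (highest first):
  #7: 10@101
  #8: 3@96
ASKS (lowest first):
  (empty)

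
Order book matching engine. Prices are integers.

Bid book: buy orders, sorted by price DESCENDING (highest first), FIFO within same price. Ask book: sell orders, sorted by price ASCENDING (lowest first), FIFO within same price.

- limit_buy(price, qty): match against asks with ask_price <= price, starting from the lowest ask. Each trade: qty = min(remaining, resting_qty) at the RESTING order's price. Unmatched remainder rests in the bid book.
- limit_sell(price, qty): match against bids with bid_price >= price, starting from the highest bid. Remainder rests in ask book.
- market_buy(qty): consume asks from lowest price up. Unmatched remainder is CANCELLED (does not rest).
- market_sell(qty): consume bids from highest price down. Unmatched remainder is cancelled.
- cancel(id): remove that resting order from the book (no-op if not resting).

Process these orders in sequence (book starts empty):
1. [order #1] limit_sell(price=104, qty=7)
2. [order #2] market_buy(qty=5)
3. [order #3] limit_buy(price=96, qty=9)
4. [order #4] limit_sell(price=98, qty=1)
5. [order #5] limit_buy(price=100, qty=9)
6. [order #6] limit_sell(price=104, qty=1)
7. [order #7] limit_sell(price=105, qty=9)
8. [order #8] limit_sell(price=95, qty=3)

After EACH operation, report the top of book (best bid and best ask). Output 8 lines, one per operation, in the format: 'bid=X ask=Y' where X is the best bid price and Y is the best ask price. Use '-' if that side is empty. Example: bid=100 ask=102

After op 1 [order #1] limit_sell(price=104, qty=7): fills=none; bids=[-] asks=[#1:7@104]
After op 2 [order #2] market_buy(qty=5): fills=#2x#1:5@104; bids=[-] asks=[#1:2@104]
After op 3 [order #3] limit_buy(price=96, qty=9): fills=none; bids=[#3:9@96] asks=[#1:2@104]
After op 4 [order #4] limit_sell(price=98, qty=1): fills=none; bids=[#3:9@96] asks=[#4:1@98 #1:2@104]
After op 5 [order #5] limit_buy(price=100, qty=9): fills=#5x#4:1@98; bids=[#5:8@100 #3:9@96] asks=[#1:2@104]
After op 6 [order #6] limit_sell(price=104, qty=1): fills=none; bids=[#5:8@100 #3:9@96] asks=[#1:2@104 #6:1@104]
After op 7 [order #7] limit_sell(price=105, qty=9): fills=none; bids=[#5:8@100 #3:9@96] asks=[#1:2@104 #6:1@104 #7:9@105]
After op 8 [order #8] limit_sell(price=95, qty=3): fills=#5x#8:3@100; bids=[#5:5@100 #3:9@96] asks=[#1:2@104 #6:1@104 #7:9@105]

Answer: bid=- ask=104
bid=- ask=104
bid=96 ask=104
bid=96 ask=98
bid=100 ask=104
bid=100 ask=104
bid=100 ask=104
bid=100 ask=104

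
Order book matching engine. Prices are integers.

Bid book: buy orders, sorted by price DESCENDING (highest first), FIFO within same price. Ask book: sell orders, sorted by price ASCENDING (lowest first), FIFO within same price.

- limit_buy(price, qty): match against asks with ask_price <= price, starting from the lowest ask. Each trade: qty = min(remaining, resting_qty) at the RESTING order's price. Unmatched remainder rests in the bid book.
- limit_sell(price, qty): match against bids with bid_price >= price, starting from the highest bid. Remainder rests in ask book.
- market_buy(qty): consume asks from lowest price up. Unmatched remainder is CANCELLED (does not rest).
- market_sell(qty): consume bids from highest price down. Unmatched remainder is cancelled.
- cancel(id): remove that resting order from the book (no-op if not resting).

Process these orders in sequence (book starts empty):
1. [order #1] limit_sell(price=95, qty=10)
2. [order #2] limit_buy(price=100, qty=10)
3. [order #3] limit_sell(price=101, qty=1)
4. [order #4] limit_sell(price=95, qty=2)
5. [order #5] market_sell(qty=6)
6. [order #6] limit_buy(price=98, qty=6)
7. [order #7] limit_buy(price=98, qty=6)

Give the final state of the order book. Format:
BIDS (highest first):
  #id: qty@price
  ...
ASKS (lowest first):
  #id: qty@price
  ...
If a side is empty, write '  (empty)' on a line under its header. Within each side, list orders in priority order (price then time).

Answer: BIDS (highest first):
  #6: 4@98
  #7: 6@98
ASKS (lowest first):
  #3: 1@101

Derivation:
After op 1 [order #1] limit_sell(price=95, qty=10): fills=none; bids=[-] asks=[#1:10@95]
After op 2 [order #2] limit_buy(price=100, qty=10): fills=#2x#1:10@95; bids=[-] asks=[-]
After op 3 [order #3] limit_sell(price=101, qty=1): fills=none; bids=[-] asks=[#3:1@101]
After op 4 [order #4] limit_sell(price=95, qty=2): fills=none; bids=[-] asks=[#4:2@95 #3:1@101]
After op 5 [order #5] market_sell(qty=6): fills=none; bids=[-] asks=[#4:2@95 #3:1@101]
After op 6 [order #6] limit_buy(price=98, qty=6): fills=#6x#4:2@95; bids=[#6:4@98] asks=[#3:1@101]
After op 7 [order #7] limit_buy(price=98, qty=6): fills=none; bids=[#6:4@98 #7:6@98] asks=[#3:1@101]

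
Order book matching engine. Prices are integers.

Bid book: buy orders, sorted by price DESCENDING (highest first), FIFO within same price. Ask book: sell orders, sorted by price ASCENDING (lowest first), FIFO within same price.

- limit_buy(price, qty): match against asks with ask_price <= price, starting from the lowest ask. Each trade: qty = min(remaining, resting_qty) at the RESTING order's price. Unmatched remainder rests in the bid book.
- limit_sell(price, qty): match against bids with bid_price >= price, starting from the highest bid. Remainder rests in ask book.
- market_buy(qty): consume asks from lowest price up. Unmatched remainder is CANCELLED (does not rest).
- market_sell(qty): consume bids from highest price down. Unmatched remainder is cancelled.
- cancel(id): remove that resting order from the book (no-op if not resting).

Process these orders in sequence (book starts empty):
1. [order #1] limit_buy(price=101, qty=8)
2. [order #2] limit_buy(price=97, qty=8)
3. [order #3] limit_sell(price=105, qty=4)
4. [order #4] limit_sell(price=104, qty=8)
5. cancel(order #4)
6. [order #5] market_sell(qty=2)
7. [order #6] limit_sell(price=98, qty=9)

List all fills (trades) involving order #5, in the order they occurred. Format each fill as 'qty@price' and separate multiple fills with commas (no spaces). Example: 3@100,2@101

After op 1 [order #1] limit_buy(price=101, qty=8): fills=none; bids=[#1:8@101] asks=[-]
After op 2 [order #2] limit_buy(price=97, qty=8): fills=none; bids=[#1:8@101 #2:8@97] asks=[-]
After op 3 [order #3] limit_sell(price=105, qty=4): fills=none; bids=[#1:8@101 #2:8@97] asks=[#3:4@105]
After op 4 [order #4] limit_sell(price=104, qty=8): fills=none; bids=[#1:8@101 #2:8@97] asks=[#4:8@104 #3:4@105]
After op 5 cancel(order #4): fills=none; bids=[#1:8@101 #2:8@97] asks=[#3:4@105]
After op 6 [order #5] market_sell(qty=2): fills=#1x#5:2@101; bids=[#1:6@101 #2:8@97] asks=[#3:4@105]
After op 7 [order #6] limit_sell(price=98, qty=9): fills=#1x#6:6@101; bids=[#2:8@97] asks=[#6:3@98 #3:4@105]

Answer: 2@101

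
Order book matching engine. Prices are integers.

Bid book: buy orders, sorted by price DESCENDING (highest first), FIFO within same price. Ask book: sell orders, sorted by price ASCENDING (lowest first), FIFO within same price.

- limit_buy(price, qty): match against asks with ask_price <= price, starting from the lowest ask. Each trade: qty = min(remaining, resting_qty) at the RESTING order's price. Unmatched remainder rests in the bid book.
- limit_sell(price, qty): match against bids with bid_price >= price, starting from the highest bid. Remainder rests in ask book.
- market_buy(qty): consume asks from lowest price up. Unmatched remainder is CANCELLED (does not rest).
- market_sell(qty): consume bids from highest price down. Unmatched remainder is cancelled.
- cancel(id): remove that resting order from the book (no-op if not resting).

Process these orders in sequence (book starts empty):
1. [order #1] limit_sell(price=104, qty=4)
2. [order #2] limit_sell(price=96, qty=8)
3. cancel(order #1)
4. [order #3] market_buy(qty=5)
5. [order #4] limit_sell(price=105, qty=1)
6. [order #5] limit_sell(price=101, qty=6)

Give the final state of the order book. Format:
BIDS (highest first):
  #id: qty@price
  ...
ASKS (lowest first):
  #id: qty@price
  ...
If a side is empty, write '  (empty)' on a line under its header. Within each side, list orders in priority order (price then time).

Answer: BIDS (highest first):
  (empty)
ASKS (lowest first):
  #2: 3@96
  #5: 6@101
  #4: 1@105

Derivation:
After op 1 [order #1] limit_sell(price=104, qty=4): fills=none; bids=[-] asks=[#1:4@104]
After op 2 [order #2] limit_sell(price=96, qty=8): fills=none; bids=[-] asks=[#2:8@96 #1:4@104]
After op 3 cancel(order #1): fills=none; bids=[-] asks=[#2:8@96]
After op 4 [order #3] market_buy(qty=5): fills=#3x#2:5@96; bids=[-] asks=[#2:3@96]
After op 5 [order #4] limit_sell(price=105, qty=1): fills=none; bids=[-] asks=[#2:3@96 #4:1@105]
After op 6 [order #5] limit_sell(price=101, qty=6): fills=none; bids=[-] asks=[#2:3@96 #5:6@101 #4:1@105]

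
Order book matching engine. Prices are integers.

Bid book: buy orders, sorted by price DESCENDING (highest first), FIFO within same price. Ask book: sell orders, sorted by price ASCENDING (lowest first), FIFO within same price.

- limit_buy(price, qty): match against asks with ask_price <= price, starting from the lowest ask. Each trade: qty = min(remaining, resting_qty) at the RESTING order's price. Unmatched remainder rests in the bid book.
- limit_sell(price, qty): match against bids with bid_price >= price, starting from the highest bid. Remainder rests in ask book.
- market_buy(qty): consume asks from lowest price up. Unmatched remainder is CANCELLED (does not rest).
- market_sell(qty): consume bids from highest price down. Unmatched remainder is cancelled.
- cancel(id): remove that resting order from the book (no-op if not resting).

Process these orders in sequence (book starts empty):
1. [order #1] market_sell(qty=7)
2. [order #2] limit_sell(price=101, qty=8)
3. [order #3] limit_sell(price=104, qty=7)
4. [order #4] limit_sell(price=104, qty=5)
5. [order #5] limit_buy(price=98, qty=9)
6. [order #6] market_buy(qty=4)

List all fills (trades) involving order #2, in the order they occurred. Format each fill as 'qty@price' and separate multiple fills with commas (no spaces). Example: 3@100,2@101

Answer: 4@101

Derivation:
After op 1 [order #1] market_sell(qty=7): fills=none; bids=[-] asks=[-]
After op 2 [order #2] limit_sell(price=101, qty=8): fills=none; bids=[-] asks=[#2:8@101]
After op 3 [order #3] limit_sell(price=104, qty=7): fills=none; bids=[-] asks=[#2:8@101 #3:7@104]
After op 4 [order #4] limit_sell(price=104, qty=5): fills=none; bids=[-] asks=[#2:8@101 #3:7@104 #4:5@104]
After op 5 [order #5] limit_buy(price=98, qty=9): fills=none; bids=[#5:9@98] asks=[#2:8@101 #3:7@104 #4:5@104]
After op 6 [order #6] market_buy(qty=4): fills=#6x#2:4@101; bids=[#5:9@98] asks=[#2:4@101 #3:7@104 #4:5@104]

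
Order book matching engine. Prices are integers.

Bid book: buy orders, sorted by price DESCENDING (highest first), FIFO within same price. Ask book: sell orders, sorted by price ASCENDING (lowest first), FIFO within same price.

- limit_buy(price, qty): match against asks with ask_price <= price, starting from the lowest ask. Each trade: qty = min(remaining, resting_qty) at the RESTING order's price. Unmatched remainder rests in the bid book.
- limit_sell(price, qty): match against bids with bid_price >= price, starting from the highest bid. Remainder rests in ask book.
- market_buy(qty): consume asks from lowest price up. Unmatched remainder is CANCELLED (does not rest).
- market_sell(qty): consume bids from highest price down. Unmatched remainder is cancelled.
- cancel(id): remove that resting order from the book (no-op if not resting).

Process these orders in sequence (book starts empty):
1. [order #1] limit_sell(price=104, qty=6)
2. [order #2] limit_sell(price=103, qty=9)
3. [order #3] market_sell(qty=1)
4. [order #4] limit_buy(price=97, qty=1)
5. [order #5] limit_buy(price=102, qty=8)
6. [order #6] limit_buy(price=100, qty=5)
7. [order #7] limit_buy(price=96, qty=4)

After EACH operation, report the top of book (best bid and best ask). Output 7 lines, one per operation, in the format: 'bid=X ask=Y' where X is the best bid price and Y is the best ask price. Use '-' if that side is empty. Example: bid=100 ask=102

After op 1 [order #1] limit_sell(price=104, qty=6): fills=none; bids=[-] asks=[#1:6@104]
After op 2 [order #2] limit_sell(price=103, qty=9): fills=none; bids=[-] asks=[#2:9@103 #1:6@104]
After op 3 [order #3] market_sell(qty=1): fills=none; bids=[-] asks=[#2:9@103 #1:6@104]
After op 4 [order #4] limit_buy(price=97, qty=1): fills=none; bids=[#4:1@97] asks=[#2:9@103 #1:6@104]
After op 5 [order #5] limit_buy(price=102, qty=8): fills=none; bids=[#5:8@102 #4:1@97] asks=[#2:9@103 #1:6@104]
After op 6 [order #6] limit_buy(price=100, qty=5): fills=none; bids=[#5:8@102 #6:5@100 #4:1@97] asks=[#2:9@103 #1:6@104]
After op 7 [order #7] limit_buy(price=96, qty=4): fills=none; bids=[#5:8@102 #6:5@100 #4:1@97 #7:4@96] asks=[#2:9@103 #1:6@104]

Answer: bid=- ask=104
bid=- ask=103
bid=- ask=103
bid=97 ask=103
bid=102 ask=103
bid=102 ask=103
bid=102 ask=103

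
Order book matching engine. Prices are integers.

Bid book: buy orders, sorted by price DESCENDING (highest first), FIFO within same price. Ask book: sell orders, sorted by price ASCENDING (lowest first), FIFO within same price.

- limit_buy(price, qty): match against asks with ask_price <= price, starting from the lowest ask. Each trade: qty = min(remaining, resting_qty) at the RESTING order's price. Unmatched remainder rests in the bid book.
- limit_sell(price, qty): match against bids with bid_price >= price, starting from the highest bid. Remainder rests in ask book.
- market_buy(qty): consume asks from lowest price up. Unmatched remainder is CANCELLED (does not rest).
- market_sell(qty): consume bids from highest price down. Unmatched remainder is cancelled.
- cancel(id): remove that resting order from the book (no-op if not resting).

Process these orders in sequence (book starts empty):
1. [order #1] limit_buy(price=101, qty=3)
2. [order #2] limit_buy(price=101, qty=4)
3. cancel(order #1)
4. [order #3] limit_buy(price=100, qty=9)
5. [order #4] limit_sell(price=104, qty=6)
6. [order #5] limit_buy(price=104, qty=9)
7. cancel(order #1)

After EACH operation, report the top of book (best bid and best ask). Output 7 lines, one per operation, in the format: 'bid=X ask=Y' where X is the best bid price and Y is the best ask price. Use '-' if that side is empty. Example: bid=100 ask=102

After op 1 [order #1] limit_buy(price=101, qty=3): fills=none; bids=[#1:3@101] asks=[-]
After op 2 [order #2] limit_buy(price=101, qty=4): fills=none; bids=[#1:3@101 #2:4@101] asks=[-]
After op 3 cancel(order #1): fills=none; bids=[#2:4@101] asks=[-]
After op 4 [order #3] limit_buy(price=100, qty=9): fills=none; bids=[#2:4@101 #3:9@100] asks=[-]
After op 5 [order #4] limit_sell(price=104, qty=6): fills=none; bids=[#2:4@101 #3:9@100] asks=[#4:6@104]
After op 6 [order #5] limit_buy(price=104, qty=9): fills=#5x#4:6@104; bids=[#5:3@104 #2:4@101 #3:9@100] asks=[-]
After op 7 cancel(order #1): fills=none; bids=[#5:3@104 #2:4@101 #3:9@100] asks=[-]

Answer: bid=101 ask=-
bid=101 ask=-
bid=101 ask=-
bid=101 ask=-
bid=101 ask=104
bid=104 ask=-
bid=104 ask=-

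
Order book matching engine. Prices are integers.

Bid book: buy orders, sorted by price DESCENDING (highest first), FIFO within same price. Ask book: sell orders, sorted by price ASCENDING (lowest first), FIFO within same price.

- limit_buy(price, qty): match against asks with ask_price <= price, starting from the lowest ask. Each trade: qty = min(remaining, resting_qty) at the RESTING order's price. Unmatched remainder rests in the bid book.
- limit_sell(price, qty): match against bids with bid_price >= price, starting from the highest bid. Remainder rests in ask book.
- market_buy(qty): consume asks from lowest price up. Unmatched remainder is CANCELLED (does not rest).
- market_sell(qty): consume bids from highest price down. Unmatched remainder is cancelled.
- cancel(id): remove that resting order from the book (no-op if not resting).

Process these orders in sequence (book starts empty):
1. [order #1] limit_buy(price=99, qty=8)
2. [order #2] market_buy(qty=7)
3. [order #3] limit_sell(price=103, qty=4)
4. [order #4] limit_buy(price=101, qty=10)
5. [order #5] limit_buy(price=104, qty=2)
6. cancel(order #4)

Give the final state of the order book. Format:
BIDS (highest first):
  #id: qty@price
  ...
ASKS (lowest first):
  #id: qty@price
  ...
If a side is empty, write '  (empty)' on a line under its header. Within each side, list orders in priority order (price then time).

Answer: BIDS (highest first):
  #1: 8@99
ASKS (lowest first):
  #3: 2@103

Derivation:
After op 1 [order #1] limit_buy(price=99, qty=8): fills=none; bids=[#1:8@99] asks=[-]
After op 2 [order #2] market_buy(qty=7): fills=none; bids=[#1:8@99] asks=[-]
After op 3 [order #3] limit_sell(price=103, qty=4): fills=none; bids=[#1:8@99] asks=[#3:4@103]
After op 4 [order #4] limit_buy(price=101, qty=10): fills=none; bids=[#4:10@101 #1:8@99] asks=[#3:4@103]
After op 5 [order #5] limit_buy(price=104, qty=2): fills=#5x#3:2@103; bids=[#4:10@101 #1:8@99] asks=[#3:2@103]
After op 6 cancel(order #4): fills=none; bids=[#1:8@99] asks=[#3:2@103]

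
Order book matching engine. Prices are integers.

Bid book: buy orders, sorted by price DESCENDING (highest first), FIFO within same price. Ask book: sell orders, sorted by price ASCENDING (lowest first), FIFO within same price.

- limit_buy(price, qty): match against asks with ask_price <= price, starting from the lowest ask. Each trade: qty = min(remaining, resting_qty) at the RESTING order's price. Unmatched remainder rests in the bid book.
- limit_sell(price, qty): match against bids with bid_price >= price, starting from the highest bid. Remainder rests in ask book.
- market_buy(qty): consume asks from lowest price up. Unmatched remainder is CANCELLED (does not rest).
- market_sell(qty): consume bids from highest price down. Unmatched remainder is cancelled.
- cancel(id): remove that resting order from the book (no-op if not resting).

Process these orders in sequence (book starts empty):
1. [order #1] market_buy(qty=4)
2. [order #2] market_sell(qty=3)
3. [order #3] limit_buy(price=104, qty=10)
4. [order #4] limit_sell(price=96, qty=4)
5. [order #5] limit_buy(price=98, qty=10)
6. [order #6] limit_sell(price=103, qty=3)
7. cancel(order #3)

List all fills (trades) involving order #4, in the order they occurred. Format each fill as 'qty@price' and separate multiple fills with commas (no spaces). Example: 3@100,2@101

After op 1 [order #1] market_buy(qty=4): fills=none; bids=[-] asks=[-]
After op 2 [order #2] market_sell(qty=3): fills=none; bids=[-] asks=[-]
After op 3 [order #3] limit_buy(price=104, qty=10): fills=none; bids=[#3:10@104] asks=[-]
After op 4 [order #4] limit_sell(price=96, qty=4): fills=#3x#4:4@104; bids=[#3:6@104] asks=[-]
After op 5 [order #5] limit_buy(price=98, qty=10): fills=none; bids=[#3:6@104 #5:10@98] asks=[-]
After op 6 [order #6] limit_sell(price=103, qty=3): fills=#3x#6:3@104; bids=[#3:3@104 #5:10@98] asks=[-]
After op 7 cancel(order #3): fills=none; bids=[#5:10@98] asks=[-]

Answer: 4@104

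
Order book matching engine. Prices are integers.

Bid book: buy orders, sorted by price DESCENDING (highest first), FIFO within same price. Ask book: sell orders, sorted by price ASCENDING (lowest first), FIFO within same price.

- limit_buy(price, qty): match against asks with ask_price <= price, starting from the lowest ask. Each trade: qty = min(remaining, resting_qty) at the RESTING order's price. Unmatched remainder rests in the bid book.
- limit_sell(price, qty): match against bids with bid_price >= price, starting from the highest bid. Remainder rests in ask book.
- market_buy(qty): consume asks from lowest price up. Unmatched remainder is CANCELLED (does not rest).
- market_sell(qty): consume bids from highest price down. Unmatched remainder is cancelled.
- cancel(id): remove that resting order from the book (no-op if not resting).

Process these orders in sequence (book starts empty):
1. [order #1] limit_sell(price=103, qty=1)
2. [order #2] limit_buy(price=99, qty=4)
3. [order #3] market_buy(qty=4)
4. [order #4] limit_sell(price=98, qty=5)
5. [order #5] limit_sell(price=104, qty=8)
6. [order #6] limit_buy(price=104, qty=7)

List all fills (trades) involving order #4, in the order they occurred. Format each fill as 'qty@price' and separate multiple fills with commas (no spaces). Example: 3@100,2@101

After op 1 [order #1] limit_sell(price=103, qty=1): fills=none; bids=[-] asks=[#1:1@103]
After op 2 [order #2] limit_buy(price=99, qty=4): fills=none; bids=[#2:4@99] asks=[#1:1@103]
After op 3 [order #3] market_buy(qty=4): fills=#3x#1:1@103; bids=[#2:4@99] asks=[-]
After op 4 [order #4] limit_sell(price=98, qty=5): fills=#2x#4:4@99; bids=[-] asks=[#4:1@98]
After op 5 [order #5] limit_sell(price=104, qty=8): fills=none; bids=[-] asks=[#4:1@98 #5:8@104]
After op 6 [order #6] limit_buy(price=104, qty=7): fills=#6x#4:1@98 #6x#5:6@104; bids=[-] asks=[#5:2@104]

Answer: 4@99,1@98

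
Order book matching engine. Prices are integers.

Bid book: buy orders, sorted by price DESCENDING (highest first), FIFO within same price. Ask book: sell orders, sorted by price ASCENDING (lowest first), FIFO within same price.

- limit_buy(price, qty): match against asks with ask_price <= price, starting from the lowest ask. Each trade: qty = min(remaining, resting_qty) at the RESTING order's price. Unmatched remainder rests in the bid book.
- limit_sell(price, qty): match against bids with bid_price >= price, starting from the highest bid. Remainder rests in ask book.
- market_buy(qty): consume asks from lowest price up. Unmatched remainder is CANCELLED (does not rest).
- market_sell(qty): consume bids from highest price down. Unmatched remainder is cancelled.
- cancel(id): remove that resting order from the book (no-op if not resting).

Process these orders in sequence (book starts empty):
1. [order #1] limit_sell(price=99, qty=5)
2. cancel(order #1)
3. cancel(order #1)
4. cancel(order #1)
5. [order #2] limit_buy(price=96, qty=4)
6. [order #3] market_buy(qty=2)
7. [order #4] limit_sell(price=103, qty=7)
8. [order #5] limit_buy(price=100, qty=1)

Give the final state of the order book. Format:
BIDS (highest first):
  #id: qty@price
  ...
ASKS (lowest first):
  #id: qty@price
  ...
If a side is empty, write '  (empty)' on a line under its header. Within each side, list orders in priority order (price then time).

Answer: BIDS (highest first):
  #5: 1@100
  #2: 4@96
ASKS (lowest first):
  #4: 7@103

Derivation:
After op 1 [order #1] limit_sell(price=99, qty=5): fills=none; bids=[-] asks=[#1:5@99]
After op 2 cancel(order #1): fills=none; bids=[-] asks=[-]
After op 3 cancel(order #1): fills=none; bids=[-] asks=[-]
After op 4 cancel(order #1): fills=none; bids=[-] asks=[-]
After op 5 [order #2] limit_buy(price=96, qty=4): fills=none; bids=[#2:4@96] asks=[-]
After op 6 [order #3] market_buy(qty=2): fills=none; bids=[#2:4@96] asks=[-]
After op 7 [order #4] limit_sell(price=103, qty=7): fills=none; bids=[#2:4@96] asks=[#4:7@103]
After op 8 [order #5] limit_buy(price=100, qty=1): fills=none; bids=[#5:1@100 #2:4@96] asks=[#4:7@103]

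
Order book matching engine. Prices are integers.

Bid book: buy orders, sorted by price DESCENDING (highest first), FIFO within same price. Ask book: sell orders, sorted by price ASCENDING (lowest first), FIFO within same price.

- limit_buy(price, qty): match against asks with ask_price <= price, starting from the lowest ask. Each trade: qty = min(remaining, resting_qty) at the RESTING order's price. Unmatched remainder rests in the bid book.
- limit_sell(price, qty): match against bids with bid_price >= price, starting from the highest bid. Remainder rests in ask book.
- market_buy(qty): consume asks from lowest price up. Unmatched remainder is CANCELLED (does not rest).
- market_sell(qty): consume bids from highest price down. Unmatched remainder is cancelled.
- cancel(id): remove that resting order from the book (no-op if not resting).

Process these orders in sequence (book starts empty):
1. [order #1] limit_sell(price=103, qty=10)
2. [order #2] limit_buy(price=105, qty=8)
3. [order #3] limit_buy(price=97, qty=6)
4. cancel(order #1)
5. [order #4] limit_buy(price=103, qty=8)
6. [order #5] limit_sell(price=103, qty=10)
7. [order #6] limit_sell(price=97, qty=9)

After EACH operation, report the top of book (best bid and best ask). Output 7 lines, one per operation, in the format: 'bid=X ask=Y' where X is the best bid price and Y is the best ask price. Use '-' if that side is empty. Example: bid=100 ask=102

Answer: bid=- ask=103
bid=- ask=103
bid=97 ask=103
bid=97 ask=-
bid=103 ask=-
bid=97 ask=103
bid=- ask=97

Derivation:
After op 1 [order #1] limit_sell(price=103, qty=10): fills=none; bids=[-] asks=[#1:10@103]
After op 2 [order #2] limit_buy(price=105, qty=8): fills=#2x#1:8@103; bids=[-] asks=[#1:2@103]
After op 3 [order #3] limit_buy(price=97, qty=6): fills=none; bids=[#3:6@97] asks=[#1:2@103]
After op 4 cancel(order #1): fills=none; bids=[#3:6@97] asks=[-]
After op 5 [order #4] limit_buy(price=103, qty=8): fills=none; bids=[#4:8@103 #3:6@97] asks=[-]
After op 6 [order #5] limit_sell(price=103, qty=10): fills=#4x#5:8@103; bids=[#3:6@97] asks=[#5:2@103]
After op 7 [order #6] limit_sell(price=97, qty=9): fills=#3x#6:6@97; bids=[-] asks=[#6:3@97 #5:2@103]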